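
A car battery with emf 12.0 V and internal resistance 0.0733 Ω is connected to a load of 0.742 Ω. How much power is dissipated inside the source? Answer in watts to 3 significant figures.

15.9 W

The source's internal resistance is just another series element carrying I; its dissipation is I²r.
I = ε / (r + R) = 12.0 / (0.0733 + 0.742) = 14.72 A
P_int = I² r = (14.72)² × 0.0733 = 15.88 W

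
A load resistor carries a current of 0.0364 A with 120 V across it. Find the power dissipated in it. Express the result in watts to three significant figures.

4.37 W

V and I are known directly — P = V I, no intermediate step needed.
P = 120 V × 0.03640 A = 4.368 W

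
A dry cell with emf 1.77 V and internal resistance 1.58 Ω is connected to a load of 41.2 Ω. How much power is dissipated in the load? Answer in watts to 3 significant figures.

The internal resistance and the load are in series, so the same I flows through both; get I from ε/(r+R), then I²R for the load.
I = ε / (r + R) = 1.77 / (1.58 + 41.2) = 0.04137 A
P_load = I² R = (0.04137)² × 41.2 = 0.07053 W

0.0705 W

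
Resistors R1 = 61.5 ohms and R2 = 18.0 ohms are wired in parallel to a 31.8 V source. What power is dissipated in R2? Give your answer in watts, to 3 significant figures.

R2 sits directly across the source, so P = V²/R with V = 31.8 V.
P_R2 = V² / R2 = (31.8)² / 18.0 Ω = 56.18 W

56.2 W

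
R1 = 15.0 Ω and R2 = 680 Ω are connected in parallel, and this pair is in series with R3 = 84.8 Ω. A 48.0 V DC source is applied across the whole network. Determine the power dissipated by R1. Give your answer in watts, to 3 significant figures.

3.34 W

Combine R1 and R2 into their parallel equivalent first, reducing the network to two series resistors.
R_p = (15.0×680)/(15.0+680) = 14.68 Ω
R_total = R_p + 84.8 = 14.68 + 84.8 = 99.48 Ω
I = V / R_total = 48.0 / 99.48 = 0.4825 A
Voltage across the parallel pair: V_p = I × R_p = 0.4825 × 14.68 = 7.082 V
R1 has V_p across it, so P = V_p²/R1.
P_R1 = (7.082)² / 15.0 = 3.343 W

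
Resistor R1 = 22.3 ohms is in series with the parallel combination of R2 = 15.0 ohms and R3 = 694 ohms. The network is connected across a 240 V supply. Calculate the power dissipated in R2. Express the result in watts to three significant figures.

605 W

Collapse R2‖R3 to a single equivalent, reducing the network to two series elements.
R_p = (15.0×694)/(15.0+694) = 14.68 Ω
R_total = 22.3 + 14.68 = 36.98 Ω
I = V / R_total = 240 / 36.98 = 6.490 A
Voltage across the parallel pair: V_p = I × R_p = 6.490 × 14.68 = 95.28 V
R2 is across V_p, so use P = V²/R for that branch.
P_R2 = (95.28)² / 15.0 = 605.3 W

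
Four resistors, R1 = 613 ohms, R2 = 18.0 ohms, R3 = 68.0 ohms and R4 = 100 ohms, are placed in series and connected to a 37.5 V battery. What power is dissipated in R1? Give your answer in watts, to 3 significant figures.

1.35 W

Series elements share the same current, so find I first, then use P = I²R.
R_total = 613 + 18.0 + 68.0 + 100 = 799.0 Ω
I = V / R_total = 37.5 / 799.0 = 0.04693 A
P_R1 = I² × R1 = (0.04693)² × 613 = 1.350 W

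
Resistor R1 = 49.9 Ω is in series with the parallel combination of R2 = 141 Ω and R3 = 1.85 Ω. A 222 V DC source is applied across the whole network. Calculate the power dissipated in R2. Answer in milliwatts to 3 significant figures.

436 mW

First combine the parallel branches into one equivalent R_p, then R1 + R_p is a series pair.
R_p = (141×1.85)/(141+1.85) = 1.826 Ω
R_total = 49.9 + 1.826 = 51.73 Ω
I = V / R_total = 222 / 51.73 = 4.292 A
Voltage across the parallel pair: V_p = I × R_p = 4.292 × 1.826 = 7.837 V
With V_p across R2, its power is V_p²/R2.
P_R2 = (7.837)² / 141 = 0.4356 W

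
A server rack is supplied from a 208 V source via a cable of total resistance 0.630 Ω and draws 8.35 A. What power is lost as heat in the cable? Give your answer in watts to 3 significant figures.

The cable is a series resistance carrying the load current; its dissipation is I²R_line.
The cable carries the full 8.35 A.
P_line = I² R_line = (8.350)² × 0.630 = 43.93 W

43.9 W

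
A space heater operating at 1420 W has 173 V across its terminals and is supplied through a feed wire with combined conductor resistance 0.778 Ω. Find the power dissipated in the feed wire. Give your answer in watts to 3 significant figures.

52.4 W

Only the current and the line resistance are needed for the I²R loss.
I = P / V = 1420 / 173 = 8.208 A through the feed wire.
P_line = I² R_line = (8.208)² × 0.778 = 52.42 W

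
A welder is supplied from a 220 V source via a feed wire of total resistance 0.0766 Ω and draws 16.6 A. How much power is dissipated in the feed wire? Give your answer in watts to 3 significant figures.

The feed wire is a series resistance carrying the load current; its dissipation is I²R_line.
The feed wire carries the full 16.6 A.
P_line = I² R_line = (16.60)² × 0.0766 = 21.11 W

21.1 W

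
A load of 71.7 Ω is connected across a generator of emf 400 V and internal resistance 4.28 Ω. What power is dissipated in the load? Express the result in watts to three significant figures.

1990 W

With r and R in series, I = ε/(r+R); the load dissipates I²R.
I = ε / (r + R) = 400 / (4.28 + 71.7) = 5.265 A
P_load = I² R = (5.265)² × 71.7 = 1987 W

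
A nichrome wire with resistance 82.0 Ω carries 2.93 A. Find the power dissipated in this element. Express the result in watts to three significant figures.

Knowing I and R, the power is just I²R — no need to find V first.
P = (2.930 A)² × 82.0 Ω = 704.0 W

704 W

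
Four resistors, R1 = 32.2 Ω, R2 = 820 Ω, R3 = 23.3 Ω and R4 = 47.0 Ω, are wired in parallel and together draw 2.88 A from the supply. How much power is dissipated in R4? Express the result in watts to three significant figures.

Only the total current is stated, so first find the parallel equivalent to get the voltage across the combination.
1/R_eq = 1/32.2 + 1/820 + 1/23.3 + 1/47.0 ⇒ R_eq = 10.37 Ω
V = I_total × R_eq = 2.880 × 10.37 = 29.85 V
P_R4 = V² / R4 = (29.85)² / 47.0 = 18.96 W

19.0 W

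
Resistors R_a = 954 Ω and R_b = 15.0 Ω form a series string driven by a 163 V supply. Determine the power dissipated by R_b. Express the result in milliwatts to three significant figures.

Every series element carries the same I. Get I from the total resistance, then P = I² × R_b.
R_total = 954 + 15.0 = 969.0 Ω
I = V / R_total = 163 / 969.0 = 0.1682 A
P_R_b = I² × R_b = (0.1682)² × 15.0 = 0.4244 W

424 mW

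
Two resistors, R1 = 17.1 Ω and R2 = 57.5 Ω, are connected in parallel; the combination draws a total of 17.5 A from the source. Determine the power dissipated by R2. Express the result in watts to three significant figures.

Only the total current is stated, so first find the parallel equivalent to get the voltage across the combination.
1/R_eq = 1/17.1 + 1/57.5 ⇒ R_eq = 13.18 Ω
V = I_total × R_eq = 17.50 × 13.18 = 230.7 V
P_R2 = V² / R2 = (230.7)² / 57.5 = 925.2 W

925 W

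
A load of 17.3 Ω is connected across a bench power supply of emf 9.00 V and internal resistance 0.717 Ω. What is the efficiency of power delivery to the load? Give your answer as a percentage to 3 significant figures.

η = P_load/(P_load+P_int) = I²R/(I²R+I²r) = R/(R+r) — the I² cancels for series elements.
η = R / (R + r) = 17.3 / (17.3 + 0.717) = 0.9602

96.0 %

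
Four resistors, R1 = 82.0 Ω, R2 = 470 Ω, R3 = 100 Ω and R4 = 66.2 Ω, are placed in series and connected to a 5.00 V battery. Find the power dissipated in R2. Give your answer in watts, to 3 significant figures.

0.0228 W

Since the resistors are in series they all carry the loop current I = V/R_total; the power in any one is I²R.
R_total = 82.0 + 470 + 100 + 66.2 = 718.2 Ω
I = V / R_total = 5.00 / 718.2 = 0.006962 A
P_R2 = I² × R2 = (0.006962)² × 470 = 0.02278 W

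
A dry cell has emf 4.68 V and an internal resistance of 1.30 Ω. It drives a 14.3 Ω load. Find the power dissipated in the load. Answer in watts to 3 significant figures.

1.29 W

Find the circuit current first, then P = I²R for the load (series elements share I).
I = ε / (r + R) = 4.68 / (1.30 + 14.3) = 0.3000 A
P_load = I² R = (0.3000)² × 14.3 = 1.287 W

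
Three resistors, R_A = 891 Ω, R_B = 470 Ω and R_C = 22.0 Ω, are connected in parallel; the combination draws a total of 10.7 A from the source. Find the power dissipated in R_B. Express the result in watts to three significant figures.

Parallel branches share V, not I — compute V via R_eq, then use V²/R for the target branch.
1/R_eq = 1/891 + 1/470 + 1/22.0 ⇒ R_eq = 20.53 Ω
V = I_total × R_eq = 10.70 × 20.53 = 219.7 V
P_R_B = V² / R_B = (219.7)² / 470 = 102.7 W

103 W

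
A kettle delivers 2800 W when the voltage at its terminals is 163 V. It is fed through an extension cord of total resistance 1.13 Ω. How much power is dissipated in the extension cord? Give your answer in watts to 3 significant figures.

333 W

The extension cord is a series resistance carrying the load current; its dissipation is I²R_line.
I = P / V = 2800 / 163 = 17.18 A through the extension cord.
P_line = I² R_line = (17.18)² × 1.13 = 333.4 W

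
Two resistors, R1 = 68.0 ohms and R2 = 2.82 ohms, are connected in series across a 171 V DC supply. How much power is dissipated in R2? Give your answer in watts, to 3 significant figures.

16.4 W

In a series string the same current flows through every resistor — find that current, then P = I²R for the one we want.
R_total = 68.0 + 2.82 = 70.82 Ω
I = V / R_total = 171 / 70.82 = 2.415 A
P_R2 = I² × R2 = (2.415)² × 2.82 = 16.44 W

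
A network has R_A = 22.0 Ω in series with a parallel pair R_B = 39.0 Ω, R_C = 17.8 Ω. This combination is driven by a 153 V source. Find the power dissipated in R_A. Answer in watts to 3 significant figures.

Replace R_B and R_C with their parallel equivalent so the circuit becomes R_A in series with R_p.
R_p = (39.0×17.8)/(39.0+17.8) = 12.22 Ω
R_total = 22.0 + 12.22 = 34.22 Ω
I = V / R_total = 153 / 34.22 = 4.471 A
The full supply current passes through R_A: P = I²R.
P_R_A = (4.471)² × 22.0 = 439.7 W

440 W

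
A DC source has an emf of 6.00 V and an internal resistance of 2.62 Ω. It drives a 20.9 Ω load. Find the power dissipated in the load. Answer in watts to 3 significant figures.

1.36 W

Load and internal resistance form a series loop — compute the loop current, then the load power via I²R.
I = ε / (r + R) = 6.00 / (2.62 + 20.9) = 0.2551 A
P_load = I² R = (0.2551)² × 20.9 = 1.360 W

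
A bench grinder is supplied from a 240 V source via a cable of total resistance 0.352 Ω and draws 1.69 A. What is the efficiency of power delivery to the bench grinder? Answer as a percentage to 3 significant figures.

The cable carries the full 1.69 A.
P_line = I² R_line = (1.690)² × 0.352 = 1.005 W
P_source = V I = 240 × 1.690 = 405.6 W; P_load = 404.6 W
η = P_load / P_source = 404.6 / 405.6 = 0.9975

99.8 %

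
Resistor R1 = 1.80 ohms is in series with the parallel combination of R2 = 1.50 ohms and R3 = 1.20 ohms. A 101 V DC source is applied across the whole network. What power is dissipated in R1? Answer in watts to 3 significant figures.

Reduce the parallel pair to R_p first; the network is then a simple series string.
R_p = (1.50×1.20)/(1.50+1.20) = 0.6667 Ω
R_total = 1.80 + 0.6667 = 2.467 Ω
I = V / R_total = 101 / 2.467 = 40.95 A
R1 carries the full series current, so P = I²R.
P_R1 = (40.95)² × 1.80 = 3018 W

3020 W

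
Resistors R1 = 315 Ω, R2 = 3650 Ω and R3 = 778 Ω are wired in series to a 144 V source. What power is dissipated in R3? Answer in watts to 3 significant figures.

In a series string the same current flows through every resistor — find that current, then P = I²R for the one we want.
R_total = 315 + 3650 + 778 = 4743 Ω
I = V / R_total = 144 / 4743 = 0.03036 A
P_R3 = I² × R3 = (0.03036)² × 778 = 0.7171 W

0.717 W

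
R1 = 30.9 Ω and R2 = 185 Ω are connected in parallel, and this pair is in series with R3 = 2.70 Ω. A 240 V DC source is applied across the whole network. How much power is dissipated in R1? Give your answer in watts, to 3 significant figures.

1540 W

Reduce the parallel combination to a single R_p; the circuit then becomes R_p in series with the remaining resistor.
R_p = (30.9×185)/(30.9+185) = 26.48 Ω
R_total = R_p + 2.70 = 26.48 + 2.70 = 29.18 Ω
I = V / R_total = 240 / 29.18 = 8.226 A
Voltage across the parallel pair: V_p = I × R_p = 8.226 × 26.48 = 217.8 V
R1 sits across V_p; its power is V_p²/R.
P_R1 = (217.8)² / 30.9 = 1535 W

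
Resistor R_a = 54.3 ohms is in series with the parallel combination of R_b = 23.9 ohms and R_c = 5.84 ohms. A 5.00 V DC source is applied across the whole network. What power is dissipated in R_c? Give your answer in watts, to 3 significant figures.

First combine the parallel branches into one equivalent R_p, then R_a + R_p is a series pair.
R_p = (23.9×5.84)/(23.9+5.84) = 4.693 Ω
R_total = 54.3 + 4.693 = 58.99 Ω
I = V / R_total = 5.00 / 58.99 = 0.08476 A
Voltage across the parallel pair: V_p = I × R_p = 0.08476 × 4.693 = 0.3978 V
With V_p across R_c, its power is V_p²/R_c.
P_R_c = (0.3978)² / 5.84 = 0.02709 W

0.0271 W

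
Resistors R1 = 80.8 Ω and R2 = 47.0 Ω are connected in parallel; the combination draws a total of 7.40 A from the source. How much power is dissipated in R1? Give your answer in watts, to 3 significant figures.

598 W

We need the common branch voltage; get it from I_total × R_eq, then P = V²/R for the branch.
1/R_eq = 1/80.8 + 1/47.0 ⇒ R_eq = 29.72 Ω
V = I_total × R_eq = 7.400 × 29.72 = 219.9 V
P_R1 = V² / R1 = (219.9)² / 80.8 = 598.4 W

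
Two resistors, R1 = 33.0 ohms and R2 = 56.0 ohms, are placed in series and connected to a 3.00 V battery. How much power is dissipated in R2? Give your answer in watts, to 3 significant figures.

Every series element carries the same I. Get I from the total resistance, then P = I² × R2.
R_total = 33.0 + 56.0 = 89.00 Ω
I = V / R_total = 3.00 / 89.00 = 0.03371 A
P_R2 = I² × R2 = (0.03371)² × 56.0 = 0.06363 W

0.0636 W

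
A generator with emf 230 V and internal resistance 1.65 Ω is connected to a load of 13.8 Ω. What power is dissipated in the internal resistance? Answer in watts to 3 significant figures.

The source's internal resistance is just another series element carrying I; its dissipation is I²r.
I = ε / (r + R) = 230 / (1.65 + 13.8) = 14.89 A
P_int = I² r = (14.89)² × 1.65 = 365.7 W

366 W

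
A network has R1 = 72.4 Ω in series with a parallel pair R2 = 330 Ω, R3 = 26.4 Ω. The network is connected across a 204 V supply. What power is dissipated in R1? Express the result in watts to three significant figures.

321 W

Collapse R2‖R3 to a single equivalent, reducing the network to two series elements.
R_p = (330×26.4)/(330+26.4) = 24.44 Ω
R_total = 72.4 + 24.44 = 96.84 Ω
I = V / R_total = 204 / 96.84 = 2.106 A
All the current flows through R1; use P = I²R.
P_R1 = (2.106)² × 72.4 = 321.3 W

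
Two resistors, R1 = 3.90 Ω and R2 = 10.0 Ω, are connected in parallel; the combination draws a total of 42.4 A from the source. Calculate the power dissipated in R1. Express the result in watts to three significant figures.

3630 W

Parallel branches share V, not I — compute V via R_eq, then use V²/R for the target branch.
1/R_eq = 1/3.90 + 1/10.0 ⇒ R_eq = 2.806 Ω
V = I_total × R_eq = 42.40 × 2.806 = 119.0 V
P_R1 = V² / R1 = (119.0)² / 3.90 = 3629 W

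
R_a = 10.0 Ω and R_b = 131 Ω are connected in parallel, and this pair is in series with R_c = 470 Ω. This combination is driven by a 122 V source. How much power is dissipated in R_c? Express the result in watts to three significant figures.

30.5 W

Combine R_a and R_b into their parallel equivalent first, reducing the network to two series resistors.
R_p = (10.0×131)/(10.0+131) = 9.291 Ω
R_total = R_p + 470 = 9.291 + 470 = 479.3 Ω
I = V / R_total = 122 / 479.3 = 0.2545 A
R_c carries the full series current, so P = I²R.
P_R_c = (0.2545)² × 470 = 30.45 W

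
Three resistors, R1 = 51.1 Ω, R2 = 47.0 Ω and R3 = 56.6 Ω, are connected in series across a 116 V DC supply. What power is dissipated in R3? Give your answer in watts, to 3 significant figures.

Series elements share the same current, so find I first, then use P = I²R.
R_total = 51.1 + 47.0 + 56.6 = 154.7 Ω
I = V / R_total = 116 / 154.7 = 0.7498 A
P_R3 = I² × R3 = (0.7498)² × 56.6 = 31.82 W

31.8 W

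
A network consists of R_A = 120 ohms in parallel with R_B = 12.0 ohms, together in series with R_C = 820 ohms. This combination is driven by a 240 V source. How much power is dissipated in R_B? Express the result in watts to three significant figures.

Collapse the R_A‖R_B pair into one equivalent R_p; then R_p and R_C form a series string.
R_p = (120×12.0)/(120+12.0) = 10.91 Ω
R_total = R_p + 820 = 10.91 + 820 = 830.9 Ω
I = V / R_total = 240 / 830.9 = 0.2888 A
Voltage across the parallel pair: V_p = I × R_p = 0.2888 × 10.91 = 3.151 V
Use P = V²/R for R_B with V = V_p.
P_R_B = (3.151)² / 12.0 = 0.8274 W

0.827 W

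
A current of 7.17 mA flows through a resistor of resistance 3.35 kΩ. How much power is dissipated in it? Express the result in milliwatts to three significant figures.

172 mW

The current through and the resistance of the element are both given; use P = I²R.
P = (0.007170 A)² × 3350 Ω = 0.1722 W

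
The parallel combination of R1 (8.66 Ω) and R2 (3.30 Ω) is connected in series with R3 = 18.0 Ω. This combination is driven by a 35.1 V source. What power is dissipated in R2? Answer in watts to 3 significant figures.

Collapse the R1‖R2 pair into one equivalent R_p; then R_p and R3 form a series string.
R_p = (8.66×3.30)/(8.66+3.30) = 2.389 Ω
R_total = R_p + 18.0 = 2.389 + 18.0 = 20.39 Ω
I = V / R_total = 35.1 / 20.39 = 1.721 A
Voltage across the parallel pair: V_p = I × R_p = 1.721 × 2.389 = 4.113 V
R2 sits across V_p; its power is V_p²/R.
P_R2 = (4.113)² / 3.30 = 5.127 W

5.13 W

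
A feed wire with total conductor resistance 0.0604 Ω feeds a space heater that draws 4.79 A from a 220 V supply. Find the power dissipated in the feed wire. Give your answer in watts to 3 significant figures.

1.39 W

Line loss is just I²R for the cable — we know both I and R_line directly.
The feed wire carries the full 4.79 A.
P_line = I² R_line = (4.790)² × 0.0604 = 1.386 W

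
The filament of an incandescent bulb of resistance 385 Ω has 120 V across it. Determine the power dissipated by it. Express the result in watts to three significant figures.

V and R are stated; P = V²/R avoids computing the current.
P = (120 V)² / 385 Ω = 37.40 W

37.4 W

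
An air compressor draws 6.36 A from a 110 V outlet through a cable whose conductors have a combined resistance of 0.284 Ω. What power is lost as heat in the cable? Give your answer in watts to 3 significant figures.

11.5 W

The cable and load are in series, so the same current flows in both; the loss is I²R_line.
The cable carries the full 6.36 A.
P_line = I² R_line = (6.360)² × 0.284 = 11.49 W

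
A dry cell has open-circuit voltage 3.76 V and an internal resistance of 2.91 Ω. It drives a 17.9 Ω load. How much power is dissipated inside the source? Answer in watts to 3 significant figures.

The internal resistance carries the same current as the load; P_int = I²r.
I = ε / (r + R) = 3.76 / (2.91 + 17.9) = 0.1807 A
P_int = I² r = (0.1807)² × 2.91 = 0.09500 W

0.0950 W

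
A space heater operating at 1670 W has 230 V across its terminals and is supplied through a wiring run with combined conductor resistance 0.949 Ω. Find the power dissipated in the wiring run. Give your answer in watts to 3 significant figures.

The wiring run and load are in series, so the same current flows in both; the loss is I²R_line.
I = P / V = 1670 / 230 = 7.261 A through the wiring run.
P_line = I² R_line = (7.261)² × 0.949 = 50.03 W

50.0 W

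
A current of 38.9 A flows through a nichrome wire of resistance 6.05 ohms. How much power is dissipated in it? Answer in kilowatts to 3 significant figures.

9.15 kW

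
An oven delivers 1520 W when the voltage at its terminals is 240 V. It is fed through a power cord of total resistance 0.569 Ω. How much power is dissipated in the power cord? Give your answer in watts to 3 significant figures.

22.8 W

Only the current and the line resistance are needed for the I²R loss.
I = P / V = 1520 / 240 = 6.333 A through the power cord.
P_line = I² R_line = (6.333)² × 0.569 = 22.82 W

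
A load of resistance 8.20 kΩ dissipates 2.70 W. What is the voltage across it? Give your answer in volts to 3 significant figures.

Inverting the appropriate power form: V = √(P R).
V = √(2.70 × 8200) = 148.8 V

149 V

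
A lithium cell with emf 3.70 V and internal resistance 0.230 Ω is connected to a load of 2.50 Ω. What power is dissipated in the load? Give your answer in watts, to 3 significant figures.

4.59 W

The internal resistance and the load are in series, so the same I flows through both; get I from ε/(r+R), then I²R for the load.
I = ε / (r + R) = 3.70 / (0.230 + 2.50) = 1.355 A
P_load = I² R = (1.355)² × 2.50 = 4.592 W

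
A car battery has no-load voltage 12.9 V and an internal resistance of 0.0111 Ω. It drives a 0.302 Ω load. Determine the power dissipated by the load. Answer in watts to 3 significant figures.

513 W

The internal resistance and the load are in series, so the same I flows through both; get I from ε/(r+R), then I²R for the load.
I = ε / (r + R) = 12.9 / (0.0111 + 0.302) = 41.20 A
P_load = I² R = (41.20)² × 0.302 = 512.6 W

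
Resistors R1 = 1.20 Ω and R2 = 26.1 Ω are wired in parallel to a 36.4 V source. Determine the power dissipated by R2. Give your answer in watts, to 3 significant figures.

Each parallel branch sees the full supply voltage, so P = V²/R applies directly to the target branch.
P_R2 = V² / R2 = (36.4)² / 26.1 Ω = 50.76 W

50.8 W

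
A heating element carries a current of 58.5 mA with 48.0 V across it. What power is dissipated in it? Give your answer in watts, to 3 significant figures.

2.81 W

V and I are known directly — P = V I, no intermediate step needed.
P = 48.0 V × 0.05850 A = 2.808 W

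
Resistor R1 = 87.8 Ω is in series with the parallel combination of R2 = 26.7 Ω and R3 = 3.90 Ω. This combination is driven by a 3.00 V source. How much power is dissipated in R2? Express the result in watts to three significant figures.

0.000469 W

First combine the parallel branches into one equivalent R_p, then R1 + R_p is a series pair.
R_p = (26.7×3.90)/(26.7+3.90) = 3.403 Ω
R_total = 87.8 + 3.403 = 91.20 Ω
I = V / R_total = 3.00 / 91.20 = 0.03289 A
Voltage across the parallel pair: V_p = I × R_p = 0.03289 × 3.403 = 0.1119 V
With V_p across R2, its power is V_p²/R2.
P_R2 = (0.1119)² / 26.7 = 0.0004693 W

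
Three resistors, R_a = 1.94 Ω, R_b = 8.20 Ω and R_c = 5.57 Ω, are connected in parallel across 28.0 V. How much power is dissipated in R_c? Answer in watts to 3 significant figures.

141 W

R_c sits directly across the source, so P = V²/R with V = 28.0 V.
P_R_c = V² / R_c = (28.0)² / 5.57 Ω = 140.8 W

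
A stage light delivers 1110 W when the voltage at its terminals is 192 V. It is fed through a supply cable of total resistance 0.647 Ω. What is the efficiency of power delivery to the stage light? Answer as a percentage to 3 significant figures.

98.1 %

I = P / V = 1110 / 192 = 5.781 A through the supply cable.
P_line = I² R_line = (5.781)² × 0.647 = 21.62 W
P_source = P_load + P_line = 1110 + 21.62 = 1132 W
η = P_load / P_source = 1110 / 1132 = 0.9809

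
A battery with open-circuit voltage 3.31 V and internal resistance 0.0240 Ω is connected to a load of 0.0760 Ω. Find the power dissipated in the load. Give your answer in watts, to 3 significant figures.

With r and R in series, I = ε/(r+R); the load dissipates I²R.
I = ε / (r + R) = 3.31 / (0.0240 + 0.0760) = 33.10 A
P_load = I² R = (33.10)² × 0.0760 = 83.27 W

83.3 W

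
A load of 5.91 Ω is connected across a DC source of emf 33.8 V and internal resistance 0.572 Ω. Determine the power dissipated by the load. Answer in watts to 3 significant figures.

Find the circuit current first, then P = I²R for the load (series elements share I).
I = ε / (r + R) = 33.8 / (0.572 + 5.91) = 5.214 A
P_load = I² R = (5.214)² × 5.91 = 160.7 W

161 W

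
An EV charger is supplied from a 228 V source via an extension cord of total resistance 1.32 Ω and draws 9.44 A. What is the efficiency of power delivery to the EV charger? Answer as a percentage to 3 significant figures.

94.5 %

The extension cord carries the full 9.44 A.
P_line = I² R_line = (9.440)² × 1.32 = 117.6 W
P_source = V I = 228 × 9.440 = 2152 W; P_load = 2035 W
η = P_load / P_source = 2035 / 2152 = 0.9453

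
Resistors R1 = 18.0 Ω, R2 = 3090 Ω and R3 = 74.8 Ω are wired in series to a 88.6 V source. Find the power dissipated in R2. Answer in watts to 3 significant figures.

2.39 W

Series elements share the same current, so find I first, then use P = I²R.
R_total = 18.0 + 3090 + 74.8 = 3183 Ω
I = V / R_total = 88.6 / 3183 = 0.02784 A
P_R2 = I² × R2 = (0.02784)² × 3090 = 2.394 W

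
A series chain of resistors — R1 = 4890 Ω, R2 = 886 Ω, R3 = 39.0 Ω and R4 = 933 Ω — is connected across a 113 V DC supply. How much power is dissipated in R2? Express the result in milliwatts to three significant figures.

248 mW

Every series element carries the same I. Get I from the total resistance, then P = I² × R2.
R_total = 4890 + 886 + 39.0 + 933 = 6748 Ω
I = V / R_total = 113 / 6748 = 0.01675 A
P_R2 = I² × R2 = (0.01675)² × 886 = 0.2485 W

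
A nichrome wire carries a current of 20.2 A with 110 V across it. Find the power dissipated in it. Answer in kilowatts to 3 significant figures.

2.22 kW

With V and I both given, power follows immediately from P = V I.
P = 110 V × 20.20 A = 2222 W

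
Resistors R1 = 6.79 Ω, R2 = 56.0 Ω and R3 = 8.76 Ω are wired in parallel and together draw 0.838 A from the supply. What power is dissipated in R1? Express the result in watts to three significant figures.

Parallel branches share V, not I — compute V via R_eq, then use V²/R for the target branch.
1/R_eq = 1/6.79 + 1/56.0 + 1/8.76 ⇒ R_eq = 3.581 Ω
V = I_total × R_eq = 0.8380 × 3.581 = 3.000 V
P_R1 = V² / R1 = (3.000)² / 6.79 = 1.326 W

1.33 W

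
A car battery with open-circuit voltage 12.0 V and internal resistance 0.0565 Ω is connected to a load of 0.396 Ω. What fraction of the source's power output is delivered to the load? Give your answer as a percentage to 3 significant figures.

87.5 %

Efficiency is P_load / P_total. With a series r and R sharing the same I, P = I²R for each, so η = R/(R+r).
η = R / (R + r) = 0.396 / (0.396 + 0.0565) = 0.8751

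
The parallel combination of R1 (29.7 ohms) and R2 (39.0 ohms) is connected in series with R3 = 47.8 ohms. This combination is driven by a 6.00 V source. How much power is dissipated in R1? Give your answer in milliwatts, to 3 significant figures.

Collapse the R1‖R2 pair into one equivalent R_p; then R_p and R3 form a series string.
R_p = (29.7×39.0)/(29.7+39.0) = 16.86 Ω
R_total = R_p + 47.8 = 16.86 + 47.8 = 64.66 Ω
I = V / R_total = 6.00 / 64.66 = 0.09279 A
Voltage across the parallel pair: V_p = I × R_p = 0.09279 × 16.86 = 1.565 V
Use P = V²/R for R1 with V = V_p.
P_R1 = (1.565)² / 29.7 = 0.08241 W

82.4 mW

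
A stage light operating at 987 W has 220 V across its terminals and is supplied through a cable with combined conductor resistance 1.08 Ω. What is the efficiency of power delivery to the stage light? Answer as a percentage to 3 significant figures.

I = P / V = 987 / 220 = 4.486 A through the cable.
P_line = I² R_line = (4.486)² × 1.08 = 21.74 W
P_source = P_load + P_line = 987.0 + 21.74 = 1009 W
η = P_load / P_source = 987.0 / 1009 = 0.9785

97.8 %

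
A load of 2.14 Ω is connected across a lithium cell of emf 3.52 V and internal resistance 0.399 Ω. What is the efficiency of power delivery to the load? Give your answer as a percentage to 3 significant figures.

84.3 %

Efficiency is P_load / P_total. With a series r and R sharing the same I, P = I²R for each, so η = R/(R+r).
η = R / (R + r) = 2.14 / (2.14 + 0.399) = 0.8429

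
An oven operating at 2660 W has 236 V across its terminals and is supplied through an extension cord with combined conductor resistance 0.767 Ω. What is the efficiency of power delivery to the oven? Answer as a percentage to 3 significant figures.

I = P / V = 2660 / 236 = 11.27 A through the extension cord.
P_line = I² R_line = (11.27)² × 0.767 = 97.44 W
P_source = P_load + P_line = 2660 + 97.44 = 2757 W
η = P_load / P_source = 2660 / 2757 = 0.9647

96.5 %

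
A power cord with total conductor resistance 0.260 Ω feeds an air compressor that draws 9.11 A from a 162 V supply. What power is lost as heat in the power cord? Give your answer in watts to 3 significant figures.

21.6 W

Only the current and the line resistance are needed for the I²R loss.
The power cord carries the full 9.11 A.
P_line = I² R_line = (9.110)² × 0.260 = 21.58 W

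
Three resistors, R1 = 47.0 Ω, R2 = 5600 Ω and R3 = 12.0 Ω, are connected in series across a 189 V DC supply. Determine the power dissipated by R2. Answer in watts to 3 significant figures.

6.25 W

Series elements share the same current, so find I first, then use P = I²R.
R_total = 47.0 + 5600 + 12.0 = 5659 Ω
I = V / R_total = 189 / 5659 = 0.03340 A
P_R2 = I² × R2 = (0.03340)² × 5600 = 6.246 W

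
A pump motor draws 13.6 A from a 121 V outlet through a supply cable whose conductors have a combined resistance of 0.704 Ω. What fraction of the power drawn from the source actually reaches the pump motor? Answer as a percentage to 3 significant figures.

The supply cable carries the full 13.6 A.
P_line = I² R_line = (13.60)² × 0.704 = 130.2 W
P_source = V I = 121 × 13.60 = 1646 W; P_load = 1515 W
η = P_load / P_source = 1515 / 1646 = 0.9209

92.1 %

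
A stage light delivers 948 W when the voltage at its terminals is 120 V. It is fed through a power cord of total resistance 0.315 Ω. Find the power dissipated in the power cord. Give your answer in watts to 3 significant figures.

19.7 W

Line loss is just I²R for the cable — we know both I and R_line directly.
I = P / V = 948 / 120 = 7.900 A through the power cord.
P_line = I² R_line = (7.900)² × 0.315 = 19.66 W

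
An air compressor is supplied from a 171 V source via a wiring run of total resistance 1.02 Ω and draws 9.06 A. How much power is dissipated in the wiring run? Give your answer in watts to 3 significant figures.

83.7 W

Line loss is just I²R for the cable — we know both I and R_line directly.
The wiring run carries the full 9.06 A.
P_line = I² R_line = (9.060)² × 1.02 = 83.73 W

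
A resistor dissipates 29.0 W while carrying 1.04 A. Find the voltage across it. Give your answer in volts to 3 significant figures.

27.9 V

Inverting the appropriate power form: V = P / I.
V = 29.0 / 1.040 = 27.88 V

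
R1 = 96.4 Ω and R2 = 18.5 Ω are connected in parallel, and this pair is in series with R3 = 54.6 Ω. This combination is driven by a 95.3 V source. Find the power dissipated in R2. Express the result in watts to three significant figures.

Collapse the R1‖R2 pair into one equivalent R_p; then R_p and R3 form a series string.
R_p = (96.4×18.5)/(96.4+18.5) = 15.52 Ω
R_total = R_p + 54.6 = 15.52 + 54.6 = 70.12 Ω
I = V / R_total = 95.3 / 70.12 = 1.359 A
Voltage across the parallel pair: V_p = I × R_p = 1.359 × 15.52 = 21.09 V
R2 sits across V_p; its power is V_p²/R.
P_R2 = (21.09)² / 18.5 = 24.05 W

24.1 W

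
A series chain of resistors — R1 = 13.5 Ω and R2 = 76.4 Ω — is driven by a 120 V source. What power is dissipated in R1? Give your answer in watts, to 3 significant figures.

In a series string the same current flows through every resistor — find that current, then P = I²R for the one we want.
R_total = 13.5 + 76.4 = 89.90 Ω
I = V / R_total = 120 / 89.90 = 1.335 A
P_R1 = I² × R1 = (1.335)² × 13.5 = 24.05 W

24.1 W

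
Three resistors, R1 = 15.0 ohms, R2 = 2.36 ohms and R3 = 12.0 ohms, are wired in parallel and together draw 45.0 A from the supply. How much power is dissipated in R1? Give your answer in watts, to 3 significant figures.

410 W

Only the total current is stated, so first find the parallel equivalent to get the voltage across the combination.
1/R_eq = 1/15.0 + 1/2.36 + 1/12.0 ⇒ R_eq = 1.743 Ω
V = I_total × R_eq = 45.00 × 1.743 = 78.43 V
P_R1 = V² / R1 = (78.43)² / 15.0 = 410.1 W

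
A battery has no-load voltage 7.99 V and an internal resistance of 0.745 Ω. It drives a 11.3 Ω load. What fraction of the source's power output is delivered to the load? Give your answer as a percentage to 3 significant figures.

93.8 %

The source delivers εI, of which I²R reaches the load and I²r is lost; since I is common, η = R/(R+r).
η = R / (R + r) = 11.3 / (11.3 + 0.745) = 0.9381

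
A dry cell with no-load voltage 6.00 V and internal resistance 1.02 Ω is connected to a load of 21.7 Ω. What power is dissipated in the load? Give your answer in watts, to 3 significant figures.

Find the circuit current first, then P = I²R for the load (series elements share I).
I = ε / (r + R) = 6.00 / (1.02 + 21.7) = 0.2641 A
P_load = I² R = (0.2641)² × 21.7 = 1.513 W

1.51 W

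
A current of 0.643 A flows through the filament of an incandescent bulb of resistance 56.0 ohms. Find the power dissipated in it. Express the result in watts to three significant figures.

With I and R stated, P = I²R applies in one step.
P = (0.6430 A)² × 56.0 Ω = 23.15 W

23.2 W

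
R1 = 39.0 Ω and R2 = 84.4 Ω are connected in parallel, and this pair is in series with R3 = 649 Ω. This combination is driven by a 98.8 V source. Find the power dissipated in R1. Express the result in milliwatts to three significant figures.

390 mW

Collapse the R1‖R2 pair into one equivalent R_p; then R_p and R3 form a series string.
R_p = (39.0×84.4)/(39.0+84.4) = 26.67 Ω
R_total = R_p + 649 = 26.67 + 649 = 675.7 Ω
I = V / R_total = 98.8 / 675.7 = 0.1462 A
Voltage across the parallel pair: V_p = I × R_p = 0.1462 × 26.67 = 3.900 V
R1 sits across V_p; its power is V_p²/R.
P_R1 = (3.900)² / 39.0 = 0.3901 W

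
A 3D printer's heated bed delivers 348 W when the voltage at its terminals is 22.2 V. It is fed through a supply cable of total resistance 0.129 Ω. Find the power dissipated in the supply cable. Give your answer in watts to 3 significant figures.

The supply cable and load are in series, so the same current flows in both; the loss is I²R_line.
I = P / V = 348 / 22.2 = 15.68 A through the supply cable.
P_line = I² R_line = (15.68)² × 0.129 = 31.70 W

31.7 W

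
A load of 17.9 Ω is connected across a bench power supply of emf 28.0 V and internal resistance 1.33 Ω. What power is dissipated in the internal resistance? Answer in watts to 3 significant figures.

2.82 W

Internal loss is I²r, with I set by the total series resistance r+R.
I = ε / (r + R) = 28.0 / (1.33 + 17.9) = 1.456 A
P_int = I² r = (1.456)² × 1.33 = 2.820 W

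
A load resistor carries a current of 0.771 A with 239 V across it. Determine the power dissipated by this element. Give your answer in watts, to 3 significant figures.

184 W

V and I are known directly — P = V I, no intermediate step needed.
P = 239 V × 0.7710 A = 184.3 W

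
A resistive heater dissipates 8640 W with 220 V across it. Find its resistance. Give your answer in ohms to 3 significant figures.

From P = V I = I²R = V²/R, with the two given quantities we get R = V² / P.
R = (220)² / 8640 = 5.602 Ω

5.60 Ω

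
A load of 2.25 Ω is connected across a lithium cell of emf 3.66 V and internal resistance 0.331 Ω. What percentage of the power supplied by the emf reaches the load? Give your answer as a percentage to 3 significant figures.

Both r and R carry the same current, so the power split is just the resistance split: η = R/(R+r).
η = R / (R + r) = 2.25 / (2.25 + 0.331) = 0.8718

87.2 %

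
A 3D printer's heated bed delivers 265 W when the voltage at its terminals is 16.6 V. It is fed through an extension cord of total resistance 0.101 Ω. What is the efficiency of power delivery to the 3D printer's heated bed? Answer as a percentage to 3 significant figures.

I = P / V = 265 / 16.6 = 15.96 A through the extension cord.
P_line = I² R_line = (15.96)² × 0.101 = 25.74 W
P_source = P_load + P_line = 265.0 + 25.74 = 290.7 W
η = P_load / P_source = 265.0 / 290.7 = 0.9115

91.1 %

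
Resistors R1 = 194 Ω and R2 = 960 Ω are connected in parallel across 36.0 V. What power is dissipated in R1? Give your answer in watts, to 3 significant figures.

The supply voltage appears across each parallel branch — just use P = V²/R1.
P_R1 = V² / R1 = (36.0)² / 194 Ω = 6.680 W

6.68 W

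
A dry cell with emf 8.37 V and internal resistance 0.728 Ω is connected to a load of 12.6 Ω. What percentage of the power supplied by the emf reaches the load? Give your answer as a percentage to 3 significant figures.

94.5 %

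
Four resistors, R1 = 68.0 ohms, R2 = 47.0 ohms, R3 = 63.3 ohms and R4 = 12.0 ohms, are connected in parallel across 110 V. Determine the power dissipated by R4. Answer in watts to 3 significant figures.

R4 sits directly across the source, so P = V²/R with V = 110 V.
P_R4 = V² / R4 = (110)² / 12.0 Ω = 1008 W

1010 W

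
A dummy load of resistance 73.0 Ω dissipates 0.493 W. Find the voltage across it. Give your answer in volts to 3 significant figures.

6.00 V

The two known quantities fix the third via V = √(P R).
V = √(0.493 × 73.0) = 5.999 V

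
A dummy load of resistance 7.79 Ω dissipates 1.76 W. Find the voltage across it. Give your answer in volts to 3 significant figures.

3.70 V

The two known quantities fix the third via V = √(P R).
V = √(1.76 × 7.79) = 3.703 V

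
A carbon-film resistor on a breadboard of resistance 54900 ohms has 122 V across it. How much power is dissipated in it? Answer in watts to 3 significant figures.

With V across and R both known, P = V²/R gives the dissipation directly.
P = (122 V)² / 54900 Ω = 0.2711 W

0.271 W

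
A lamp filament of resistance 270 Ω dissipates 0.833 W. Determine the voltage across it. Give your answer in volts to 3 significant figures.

From P = V I = I²R = V²/R, with the two given quantities we get V = √(P R).
V = √(0.833 × 270) = 15.00 V

15.0 V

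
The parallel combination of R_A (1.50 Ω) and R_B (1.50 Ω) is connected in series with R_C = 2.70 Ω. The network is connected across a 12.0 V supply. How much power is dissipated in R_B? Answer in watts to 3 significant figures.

Reduce the parallel combination to a single R_p; the circuit then becomes R_p in series with the remaining resistor.
R_p = (1.50×1.50)/(1.50+1.50) = 0.7500 Ω
R_total = R_p + 2.70 = 0.7500 + 2.70 = 3.450 Ω
I = V / R_total = 12.0 / 3.450 = 3.478 A
Voltage across the parallel pair: V_p = I × R_p = 3.478 × 0.7500 = 2.609 V
R_B sits across V_p; its power is V_p²/R.
P_R_B = (2.609)² / 1.50 = 4.537 W

4.54 W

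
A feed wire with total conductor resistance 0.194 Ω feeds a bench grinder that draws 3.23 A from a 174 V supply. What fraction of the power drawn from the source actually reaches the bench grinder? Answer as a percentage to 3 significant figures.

99.6 %

The feed wire carries the full 3.23 A.
P_line = I² R_line = (3.230)² × 0.194 = 2.024 W
P_source = V I = 174 × 3.230 = 562.0 W; P_load = 560.0 W
η = P_load / P_source = 560.0 / 562.0 = 0.9964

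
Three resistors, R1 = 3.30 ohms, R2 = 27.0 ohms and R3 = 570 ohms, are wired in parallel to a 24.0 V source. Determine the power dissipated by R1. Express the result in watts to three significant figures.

Every branch has 24.0 V across it, so for R1 the power is simply V²/R.
P_R1 = V² / R1 = (24.0)² / 3.30 Ω = 174.5 W

175 W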